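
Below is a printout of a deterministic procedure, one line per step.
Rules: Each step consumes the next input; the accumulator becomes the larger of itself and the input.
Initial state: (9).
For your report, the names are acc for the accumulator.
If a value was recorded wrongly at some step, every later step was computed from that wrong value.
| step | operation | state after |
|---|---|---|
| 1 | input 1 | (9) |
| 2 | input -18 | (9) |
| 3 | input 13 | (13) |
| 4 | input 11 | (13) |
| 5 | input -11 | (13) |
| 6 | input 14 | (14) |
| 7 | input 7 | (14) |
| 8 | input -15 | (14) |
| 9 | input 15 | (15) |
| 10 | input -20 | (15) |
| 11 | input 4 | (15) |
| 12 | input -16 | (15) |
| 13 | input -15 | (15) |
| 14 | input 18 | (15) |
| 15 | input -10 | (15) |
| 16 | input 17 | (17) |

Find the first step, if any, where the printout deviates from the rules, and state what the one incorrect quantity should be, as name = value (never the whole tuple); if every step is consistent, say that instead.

step 14, acc = 18

Step 1: acc = max(9, 1) = 9 — same as recorded.
Step 2: acc = max(9, -18) = 9 — no discrepancy.
Step 3: acc = max(9, 13) = 13 — consistent with the printout.
Step 4: acc = max(13, 11) = 13 — same as recorded.
Step 5: acc = max(13, -11) = 13 — agrees with the printout.
Step 6: acc = max(13, 14) = 14 — consistent with the printout.
Step 7: acc = max(14, 7) = 14 — confirmed correct.
Step 8: acc = max(14, -15) = 14 — verified.
Step 9: acc = max(14, 15) = 15 — same as recorded.
Step 10: acc = max(15, -20) = 15 — matches.
Step 11: acc = max(15, 4) = 15 — in agreement.
Step 12: acc = max(15, -16) = 15 — matches.
Step 13: acc = max(15, -15) = 15 — agrees with the printout.
Step 14: acc = max(15, 18) = 18 — first mismatch against the printout.
The audit stops at step 14: the recorded entry is wrong and should be acc = 18.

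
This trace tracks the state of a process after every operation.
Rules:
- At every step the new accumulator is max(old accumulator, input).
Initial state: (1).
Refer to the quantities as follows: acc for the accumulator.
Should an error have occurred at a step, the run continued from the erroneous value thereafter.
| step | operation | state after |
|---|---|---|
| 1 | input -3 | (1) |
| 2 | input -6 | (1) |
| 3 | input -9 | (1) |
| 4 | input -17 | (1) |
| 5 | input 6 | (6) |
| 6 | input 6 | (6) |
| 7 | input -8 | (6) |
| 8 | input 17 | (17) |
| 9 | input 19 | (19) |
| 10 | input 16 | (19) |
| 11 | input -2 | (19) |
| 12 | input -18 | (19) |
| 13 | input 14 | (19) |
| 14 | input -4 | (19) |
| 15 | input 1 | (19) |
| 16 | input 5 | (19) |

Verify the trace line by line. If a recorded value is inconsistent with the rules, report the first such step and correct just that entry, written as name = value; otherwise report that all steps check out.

1. acc = max(1, -3) = 1 (in agreement)
2. acc = max(1, -6) = 1 (no discrepancy)
3. acc = max(1, -9) = 1 (same as recorded)
4. acc = max(1, -17) = 1 (exactly as logged)
5. acc = max(1, 6) = 6 (agrees with the trace)
6. acc = max(6, 6) = 6 (confirmed correct)
7. acc = max(6, -8) = 6 (consistent with the trace)
8. acc = max(6, 17) = 17 (confirmed correct)
9. acc = max(17, 19) = 19 (confirmed correct)
10. acc = max(19, 16) = 19 (matches)
11. acc = max(19, -2) = 19 (exactly as logged)
12. acc = max(19, -18) = 19 (exactly as logged)
13. acc = max(19, 14) = 19 (checks out)
14. acc = max(19, -4) = 19 (consistent with the trace)
15. acc = max(19, 1) = 19 (no discrepancy)
16. acc = max(19, 5) = 19 (matches)
All steps check out; nothing to correct.

no error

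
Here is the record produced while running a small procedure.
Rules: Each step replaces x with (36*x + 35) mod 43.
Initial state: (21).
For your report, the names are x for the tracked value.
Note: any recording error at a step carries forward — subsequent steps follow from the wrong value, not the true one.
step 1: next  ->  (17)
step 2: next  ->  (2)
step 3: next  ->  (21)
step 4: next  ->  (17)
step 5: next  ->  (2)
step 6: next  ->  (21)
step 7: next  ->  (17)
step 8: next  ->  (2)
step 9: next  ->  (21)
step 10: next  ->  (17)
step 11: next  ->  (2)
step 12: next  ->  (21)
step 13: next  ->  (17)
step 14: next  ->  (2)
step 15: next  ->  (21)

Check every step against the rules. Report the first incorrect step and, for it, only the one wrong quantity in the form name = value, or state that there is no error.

Recomputing the run from the initial state:
step 1: x = 17
step 2: x = 2
step 3: x = 21
step 4: x = 17
step 5: x = 2
step 6: x = 21
step 7: x = 17
step 8: x = 2
step 9: x = 21
step 10: x = 17
step 11: x = 2
step 12: x = 21
step 13: x = 17
step 14: x = 2
step 15: x = 21
This matches the record at every step.

no error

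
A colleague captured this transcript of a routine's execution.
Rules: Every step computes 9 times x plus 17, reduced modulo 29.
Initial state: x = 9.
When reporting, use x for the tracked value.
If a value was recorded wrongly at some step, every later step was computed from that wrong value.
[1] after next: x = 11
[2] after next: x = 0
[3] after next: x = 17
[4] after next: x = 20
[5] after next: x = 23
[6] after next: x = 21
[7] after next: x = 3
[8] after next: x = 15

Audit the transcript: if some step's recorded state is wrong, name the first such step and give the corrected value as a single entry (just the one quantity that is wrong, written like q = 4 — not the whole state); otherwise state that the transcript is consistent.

step 1: x = (9*9 + 17) mod 29 = 11 -> in agreement
step 2: x = (9*11 + 17) mod 29 = 0 -> same as recorded
step 3: x = (9*0 + 17) mod 29 = 17 -> exactly as logged
step 4: x = (9*17 + 17) mod 29 = 25 -> not what was recorded
So the first discrepancy is step 4, where the right value is x = 25.

step 4, x = 25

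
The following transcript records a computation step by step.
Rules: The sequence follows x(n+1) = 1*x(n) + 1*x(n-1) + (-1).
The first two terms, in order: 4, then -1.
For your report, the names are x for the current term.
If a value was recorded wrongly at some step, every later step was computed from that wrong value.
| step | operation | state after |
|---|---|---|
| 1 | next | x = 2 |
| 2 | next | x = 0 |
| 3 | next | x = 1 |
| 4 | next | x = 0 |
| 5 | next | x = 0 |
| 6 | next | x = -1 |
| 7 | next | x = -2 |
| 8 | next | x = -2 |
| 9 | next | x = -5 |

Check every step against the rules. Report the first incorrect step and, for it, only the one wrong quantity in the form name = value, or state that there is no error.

1. x = 1*(-1) + (1)*(4) + (-1) = 2 (consistent with the transcript)
2. x = 1*(2) + (1)*(-1) + (-1) = 0 (agrees with the transcript)
3. x = 1*(0) + (1)*(2) + (-1) = 1 (matches)
4. x = 1*(1) + (1)*(0) + (-1) = 0 (confirmed correct)
5. x = 1*(0) + (1)*(1) + (-1) = 0 (in agreement)
6. x = 1*(0) + (1)*(0) + (-1) = -1 (checks out)
7. x = 1*(-1) + (1)*(0) + (-1) = -2 (checks out)
8. x = 1*(-2) + (1)*(-1) + (-1) = -4 (the entry is off here)
Conclusion: step 8 carries the first error; the entry should be x = -4.

step 8, x = -4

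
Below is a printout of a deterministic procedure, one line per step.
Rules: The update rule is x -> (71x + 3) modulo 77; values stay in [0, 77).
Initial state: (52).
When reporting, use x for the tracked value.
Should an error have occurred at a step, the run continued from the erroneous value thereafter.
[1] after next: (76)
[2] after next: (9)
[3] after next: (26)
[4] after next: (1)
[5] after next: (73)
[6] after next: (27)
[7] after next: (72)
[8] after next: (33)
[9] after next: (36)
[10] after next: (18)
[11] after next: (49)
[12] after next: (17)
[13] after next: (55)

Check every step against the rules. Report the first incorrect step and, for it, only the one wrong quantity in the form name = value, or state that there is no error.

step 5, x = 74

Recomputing the run from the initial state:
step 1: x = 76
step 2: x = 9
step 3: x = 26
step 4: x = 1
step 5: x = 74
step 6: x = 21
step 7: x = 31
step 8: x = 48
step 9: x = 23
step 10: x = 19
step 11: x = 43
step 12: x = 53
step 13: x = 70
The first disagreement with the printout is at step 5, where the value should be x = 74.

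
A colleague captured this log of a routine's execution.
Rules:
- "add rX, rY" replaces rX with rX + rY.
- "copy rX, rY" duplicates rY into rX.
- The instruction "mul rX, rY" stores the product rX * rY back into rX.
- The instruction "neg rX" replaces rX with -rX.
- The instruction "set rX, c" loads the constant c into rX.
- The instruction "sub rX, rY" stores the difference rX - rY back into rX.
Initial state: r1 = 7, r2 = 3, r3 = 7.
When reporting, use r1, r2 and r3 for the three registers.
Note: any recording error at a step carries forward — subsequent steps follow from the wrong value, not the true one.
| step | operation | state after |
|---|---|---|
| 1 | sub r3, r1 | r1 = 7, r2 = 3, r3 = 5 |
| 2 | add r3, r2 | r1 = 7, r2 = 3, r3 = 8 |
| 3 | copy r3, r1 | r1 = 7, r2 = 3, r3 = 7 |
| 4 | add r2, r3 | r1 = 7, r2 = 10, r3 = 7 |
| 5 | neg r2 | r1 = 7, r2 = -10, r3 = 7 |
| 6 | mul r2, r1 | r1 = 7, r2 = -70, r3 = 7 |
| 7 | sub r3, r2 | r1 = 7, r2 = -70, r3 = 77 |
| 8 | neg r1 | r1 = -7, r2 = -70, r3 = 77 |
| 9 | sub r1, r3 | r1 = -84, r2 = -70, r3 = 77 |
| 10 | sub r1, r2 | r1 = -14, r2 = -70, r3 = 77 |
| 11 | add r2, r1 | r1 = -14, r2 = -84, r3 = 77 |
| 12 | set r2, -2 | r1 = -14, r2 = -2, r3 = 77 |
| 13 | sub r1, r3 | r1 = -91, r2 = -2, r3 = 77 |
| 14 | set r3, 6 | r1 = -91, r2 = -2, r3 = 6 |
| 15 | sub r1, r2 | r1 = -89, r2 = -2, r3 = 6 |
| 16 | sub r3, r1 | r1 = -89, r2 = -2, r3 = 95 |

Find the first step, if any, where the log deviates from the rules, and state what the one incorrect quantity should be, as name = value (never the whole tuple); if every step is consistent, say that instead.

step 1, r3 = 0

1. r3 = 7 - 7 = 0 (not what was recorded)
First incorrect step: 1; the correct value is r3 = 0.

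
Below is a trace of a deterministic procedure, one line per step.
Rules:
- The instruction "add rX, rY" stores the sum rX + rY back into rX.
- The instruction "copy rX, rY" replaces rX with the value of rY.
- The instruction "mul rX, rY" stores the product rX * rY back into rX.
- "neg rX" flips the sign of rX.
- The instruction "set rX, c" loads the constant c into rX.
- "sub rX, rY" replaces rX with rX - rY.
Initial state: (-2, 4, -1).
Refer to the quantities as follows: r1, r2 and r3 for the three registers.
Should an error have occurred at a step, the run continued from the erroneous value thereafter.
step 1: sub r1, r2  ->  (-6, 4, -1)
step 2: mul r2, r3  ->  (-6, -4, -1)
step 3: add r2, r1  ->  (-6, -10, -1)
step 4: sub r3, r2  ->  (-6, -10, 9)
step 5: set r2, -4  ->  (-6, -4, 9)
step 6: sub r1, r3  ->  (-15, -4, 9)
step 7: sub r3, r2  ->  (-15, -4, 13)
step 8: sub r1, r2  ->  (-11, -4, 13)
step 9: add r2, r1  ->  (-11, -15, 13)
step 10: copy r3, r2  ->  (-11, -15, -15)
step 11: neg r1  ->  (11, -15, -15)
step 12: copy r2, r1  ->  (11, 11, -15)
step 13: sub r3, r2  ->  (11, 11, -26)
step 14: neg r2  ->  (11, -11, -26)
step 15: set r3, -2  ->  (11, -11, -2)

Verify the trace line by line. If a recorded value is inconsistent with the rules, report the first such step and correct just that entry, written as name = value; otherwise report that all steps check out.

Step 1: r1 = -2 - 4 = -6 — agrees with the trace.
Step 2: r2 = 4 * -1 = -4 — agrees with the trace.
Step 3: r2 = -4 + -6 = -10 — no discrepancy.
Step 4: r3 = -1 - -10 = 9 — checks out.
Step 5: r2 = -4 — confirmed correct.
Step 6: r1 = -6 - 9 = -15 — matches.
Step 7: r3 = 9 - -4 = 13 — checks out.
Step 8: r1 = -15 - -4 = -11 — no discrepancy.
Step 9: r2 = -4 + -11 = -15 — matches.
Step 10: r3 = -15 — in agreement.
Step 11: r1 = -(-11) = 11 — verified.
Step 12: r2 = 11 — checks out.
Step 13: r3 = -15 - 11 = -26 — exactly as logged.
Step 14: r2 = -(11) = -11 — agrees with the trace.
Step 15: r3 = -2 — confirmed correct.
The recomputation confirms every line.

no error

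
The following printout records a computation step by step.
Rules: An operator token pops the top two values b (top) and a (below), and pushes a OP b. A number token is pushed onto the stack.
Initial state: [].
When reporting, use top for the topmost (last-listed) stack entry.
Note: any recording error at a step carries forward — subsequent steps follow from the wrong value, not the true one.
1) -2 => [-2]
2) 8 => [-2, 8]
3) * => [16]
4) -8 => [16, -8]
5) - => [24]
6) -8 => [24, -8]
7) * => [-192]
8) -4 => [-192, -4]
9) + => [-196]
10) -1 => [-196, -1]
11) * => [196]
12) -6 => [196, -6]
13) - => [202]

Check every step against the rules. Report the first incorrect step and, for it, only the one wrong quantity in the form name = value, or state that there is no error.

step 1: push -2: top = -2 -> matches
step 2: push 8: top = 8 -> same as recorded
step 3: -2 * 8 = -16 -> the printout has a different value
The audit stops at step 3: the recorded entry is wrong and should be top = -16.

step 3, top = -16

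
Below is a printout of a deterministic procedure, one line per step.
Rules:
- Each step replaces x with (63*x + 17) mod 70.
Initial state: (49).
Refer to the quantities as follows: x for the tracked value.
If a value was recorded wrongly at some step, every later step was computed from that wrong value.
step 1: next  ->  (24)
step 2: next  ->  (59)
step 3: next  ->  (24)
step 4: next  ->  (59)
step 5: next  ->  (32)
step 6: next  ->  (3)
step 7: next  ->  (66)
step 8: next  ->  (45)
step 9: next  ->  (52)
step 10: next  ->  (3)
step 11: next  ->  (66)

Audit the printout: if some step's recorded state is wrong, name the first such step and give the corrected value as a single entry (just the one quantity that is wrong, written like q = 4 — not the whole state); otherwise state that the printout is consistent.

Recomputing the run from the initial state:
step 1: x = 24
step 2: x = 59
step 3: x = 24
step 4: x = 59
step 5: x = 24
step 6: x = 59
step 7: x = 24
step 8: x = 59
step 9: x = 24
step 10: x = 59
step 11: x = 24
The first disagreement with the printout is at step 5, where the value should be x = 24.

step 5, x = 24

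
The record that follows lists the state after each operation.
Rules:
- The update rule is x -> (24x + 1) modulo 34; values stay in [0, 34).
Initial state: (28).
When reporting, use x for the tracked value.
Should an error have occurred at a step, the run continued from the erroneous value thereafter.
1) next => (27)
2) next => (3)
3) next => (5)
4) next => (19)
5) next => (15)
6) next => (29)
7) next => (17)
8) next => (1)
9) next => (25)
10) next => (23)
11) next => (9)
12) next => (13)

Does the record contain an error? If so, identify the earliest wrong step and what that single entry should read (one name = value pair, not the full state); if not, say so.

1. x = (24*28 + 1) mod 34 = 27 (verified)
2. x = (24*27 + 1) mod 34 = 3 (checks out)
3. x = (24*3 + 1) mod 34 = 5 (in agreement)
4. x = (24*5 + 1) mod 34 = 19 (same as recorded)
5. x = (24*19 + 1) mod 34 = 15 (no discrepancy)
6. x = (24*15 + 1) mod 34 = 21 (a discrepancy with the record)
So the first discrepancy is step 6, where the right value is x = 21.

step 6, x = 21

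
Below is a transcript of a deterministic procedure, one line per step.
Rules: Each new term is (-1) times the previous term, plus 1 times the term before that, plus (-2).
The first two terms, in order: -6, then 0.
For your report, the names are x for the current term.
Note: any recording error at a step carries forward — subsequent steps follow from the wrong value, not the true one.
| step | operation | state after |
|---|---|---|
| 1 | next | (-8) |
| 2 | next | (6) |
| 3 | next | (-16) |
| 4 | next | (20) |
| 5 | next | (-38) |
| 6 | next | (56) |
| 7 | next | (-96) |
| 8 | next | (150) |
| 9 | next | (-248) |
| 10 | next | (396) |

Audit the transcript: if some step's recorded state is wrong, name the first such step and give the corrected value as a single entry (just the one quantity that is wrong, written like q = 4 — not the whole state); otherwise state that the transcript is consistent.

Recomputing the run from the initial state:
step 1: x = -8
step 2: x = 6
step 3: x = -16
step 4: x = 20
step 5: x = -38
step 6: x = 56
step 7: x = -96
step 8: x = 150
step 9: x = -248
step 10: x = 396
This matches the transcript at every step.

no error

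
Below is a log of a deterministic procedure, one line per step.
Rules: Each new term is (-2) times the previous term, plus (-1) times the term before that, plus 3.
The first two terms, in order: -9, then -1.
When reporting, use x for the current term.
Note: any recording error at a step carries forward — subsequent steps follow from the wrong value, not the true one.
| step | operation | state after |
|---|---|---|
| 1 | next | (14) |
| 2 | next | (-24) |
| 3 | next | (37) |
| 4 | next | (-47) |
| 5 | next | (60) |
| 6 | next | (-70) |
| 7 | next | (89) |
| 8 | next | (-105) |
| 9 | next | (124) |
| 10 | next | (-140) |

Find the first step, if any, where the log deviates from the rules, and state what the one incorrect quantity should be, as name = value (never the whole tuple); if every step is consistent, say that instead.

step 7, x = 83

Recomputing the run from the initial state:
step 1: x = 14
step 2: x = -24
step 3: x = 37
step 4: x = -47
step 5: x = 60
step 6: x = -70
step 7: x = 83
step 8: x = -93
step 9: x = 106
step 10: x = -116
The first disagreement with the log is at step 7, where the value should be x = 83.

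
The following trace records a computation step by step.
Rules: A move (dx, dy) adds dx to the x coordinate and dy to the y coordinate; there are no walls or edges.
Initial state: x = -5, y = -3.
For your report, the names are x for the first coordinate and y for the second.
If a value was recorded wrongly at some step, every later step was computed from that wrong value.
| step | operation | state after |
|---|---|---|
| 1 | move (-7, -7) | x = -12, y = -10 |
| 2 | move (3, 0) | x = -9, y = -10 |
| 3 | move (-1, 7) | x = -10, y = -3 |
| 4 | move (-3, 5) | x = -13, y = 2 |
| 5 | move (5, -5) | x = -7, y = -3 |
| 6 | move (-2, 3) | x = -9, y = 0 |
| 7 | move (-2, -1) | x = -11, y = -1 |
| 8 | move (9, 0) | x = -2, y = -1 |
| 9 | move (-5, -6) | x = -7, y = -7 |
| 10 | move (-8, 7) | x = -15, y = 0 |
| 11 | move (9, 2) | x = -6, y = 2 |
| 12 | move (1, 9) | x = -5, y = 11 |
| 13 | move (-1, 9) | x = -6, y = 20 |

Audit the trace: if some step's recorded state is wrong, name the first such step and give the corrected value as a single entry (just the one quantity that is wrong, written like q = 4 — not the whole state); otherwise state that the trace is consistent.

Step 1: x = -5 + (-7) = -12, y = -3 + (-7) = -10 — confirmed correct.
Step 2: x = -12 + (3) = -9, y = -10 + (0) = -10 — agrees with the trace.
Step 3: x = -9 + (-1) = -10, y = -10 + (7) = -3 — exactly as logged.
Step 4: x = -10 + (-3) = -13, y = -3 + (5) = 2 — agrees with the trace.
Step 5: x = -13 + (5) = -8, y = 2 + (-5) = -3 — the trace has a different value.
The earliest wrong entry is at step 5: it should read x = -8.

step 5, x = -8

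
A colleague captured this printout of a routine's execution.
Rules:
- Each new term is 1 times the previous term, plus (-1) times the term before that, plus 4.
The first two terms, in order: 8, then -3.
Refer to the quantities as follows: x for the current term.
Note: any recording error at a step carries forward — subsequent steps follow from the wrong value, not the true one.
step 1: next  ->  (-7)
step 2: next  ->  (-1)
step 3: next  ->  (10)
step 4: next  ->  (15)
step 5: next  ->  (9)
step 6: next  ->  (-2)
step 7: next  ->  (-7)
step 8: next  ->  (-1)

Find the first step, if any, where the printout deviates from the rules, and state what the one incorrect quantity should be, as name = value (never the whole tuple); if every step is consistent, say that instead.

step 2, x = 0

Step 1: x = 1*(-3) + (-1)*(8) + (4) = -7 — exactly as logged.
Step 2: x = 1*(-7) + (-1)*(-3) + (4) = 0 — first mismatch against the printout.
So the first discrepancy is step 2, where the right value is x = 0.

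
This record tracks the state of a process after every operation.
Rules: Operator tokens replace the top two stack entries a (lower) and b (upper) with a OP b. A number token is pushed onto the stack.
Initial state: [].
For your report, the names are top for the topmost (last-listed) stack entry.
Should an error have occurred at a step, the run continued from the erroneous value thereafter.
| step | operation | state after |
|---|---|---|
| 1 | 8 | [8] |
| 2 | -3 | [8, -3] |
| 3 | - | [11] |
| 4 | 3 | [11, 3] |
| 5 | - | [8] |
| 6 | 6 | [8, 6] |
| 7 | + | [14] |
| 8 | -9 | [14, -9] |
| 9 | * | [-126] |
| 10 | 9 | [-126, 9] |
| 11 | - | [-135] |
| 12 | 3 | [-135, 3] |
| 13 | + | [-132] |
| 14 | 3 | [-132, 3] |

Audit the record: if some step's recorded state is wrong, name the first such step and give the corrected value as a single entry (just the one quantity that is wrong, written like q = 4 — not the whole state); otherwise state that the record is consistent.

no error

1. push 8: top = 8 (agrees with the record)
2. push -3: top = -3 (in agreement)
3. 8 - -3 = 11 (checks out)
4. push 3: top = 3 (checks out)
5. 11 - 3 = 8 (no discrepancy)
6. push 6: top = 6 (consistent with the record)
7. 8 + 6 = 14 (same as recorded)
8. push -9: top = -9 (consistent with the record)
9. 14 * -9 = -126 (same as recorded)
10. push 9: top = 9 (confirmed correct)
11. -126 - 9 = -135 (exactly as logged)
12. push 3: top = 3 (in agreement)
13. -135 + 3 = -132 (same as recorded)
14. push 3: top = 3 (exactly as logged)
Every step is consistent.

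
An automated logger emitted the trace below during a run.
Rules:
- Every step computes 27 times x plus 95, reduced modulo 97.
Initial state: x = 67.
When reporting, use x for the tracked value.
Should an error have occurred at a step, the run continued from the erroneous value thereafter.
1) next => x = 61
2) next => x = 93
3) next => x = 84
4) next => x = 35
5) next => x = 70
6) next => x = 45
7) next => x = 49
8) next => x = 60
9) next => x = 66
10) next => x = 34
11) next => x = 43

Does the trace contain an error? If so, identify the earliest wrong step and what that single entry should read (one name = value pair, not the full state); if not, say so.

step 1: x = (27*67 + 95) mod 97 = 61 -> checks out
step 2: x = (27*61 + 95) mod 97 = 93 -> checks out
step 3: x = (27*93 + 95) mod 97 = 84 -> matches
step 4: x = (27*84 + 95) mod 97 = 35 -> consistent with the trace
step 5: x = (27*35 + 95) mod 97 = 70 -> verified
step 6: x = (27*70 + 95) mod 97 = 45 -> matches
step 7: x = (27*45 + 95) mod 97 = 49 -> no discrepancy
step 8: x = (27*49 + 95) mod 97 = 60 -> confirmed correct
step 9: x = (27*60 + 95) mod 97 = 66 -> consistent with the trace
step 10: x = (27*66 + 95) mod 97 = 34 -> verified
step 11: x = (27*34 + 95) mod 97 = 43 -> agrees with the trace
All entries verified; no error found.

no error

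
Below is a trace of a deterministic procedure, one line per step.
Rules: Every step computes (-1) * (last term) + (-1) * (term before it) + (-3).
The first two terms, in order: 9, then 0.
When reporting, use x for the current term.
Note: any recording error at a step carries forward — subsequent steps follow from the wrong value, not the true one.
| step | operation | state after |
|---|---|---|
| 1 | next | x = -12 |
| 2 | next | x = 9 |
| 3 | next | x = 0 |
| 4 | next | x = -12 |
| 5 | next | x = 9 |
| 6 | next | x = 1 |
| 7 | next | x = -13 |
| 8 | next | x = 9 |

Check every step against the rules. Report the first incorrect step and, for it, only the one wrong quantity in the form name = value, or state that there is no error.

1. x = -1*(0) + (-1)*(9) + (-3) = -12 (in agreement)
2. x = -1*(-12) + (-1)*(0) + (-3) = 9 (same as recorded)
3. x = -1*(9) + (-1)*(-12) + (-3) = 0 (agrees with the trace)
4. x = -1*(0) + (-1)*(9) + (-3) = -12 (matches)
5. x = -1*(-12) + (-1)*(0) + (-3) = 9 (consistent with the trace)
6. x = -1*(9) + (-1)*(-12) + (-3) = 0 (not what was recorded)
First incorrect step: 6; the correct value is x = 0.

step 6, x = 0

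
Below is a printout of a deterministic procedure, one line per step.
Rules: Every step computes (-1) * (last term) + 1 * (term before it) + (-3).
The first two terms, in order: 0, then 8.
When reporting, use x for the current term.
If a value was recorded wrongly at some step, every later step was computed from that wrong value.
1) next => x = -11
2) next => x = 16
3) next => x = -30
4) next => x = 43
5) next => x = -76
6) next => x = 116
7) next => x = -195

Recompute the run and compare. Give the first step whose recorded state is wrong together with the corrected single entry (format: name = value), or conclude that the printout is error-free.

no error

1. x = -1*(8) + (1)*(0) + (-3) = -11 (consistent with the printout)
2. x = -1*(-11) + (1)*(8) + (-3) = 16 (consistent with the printout)
3. x = -1*(16) + (1)*(-11) + (-3) = -30 (verified)
4. x = -1*(-30) + (1)*(16) + (-3) = 43 (same as recorded)
5. x = -1*(43) + (1)*(-30) + (-3) = -76 (verified)
6. x = -1*(-76) + (1)*(43) + (-3) = 116 (exactly as logged)
7. x = -1*(116) + (1)*(-76) + (-3) = -195 (no discrepancy)
No step deviates from the rules.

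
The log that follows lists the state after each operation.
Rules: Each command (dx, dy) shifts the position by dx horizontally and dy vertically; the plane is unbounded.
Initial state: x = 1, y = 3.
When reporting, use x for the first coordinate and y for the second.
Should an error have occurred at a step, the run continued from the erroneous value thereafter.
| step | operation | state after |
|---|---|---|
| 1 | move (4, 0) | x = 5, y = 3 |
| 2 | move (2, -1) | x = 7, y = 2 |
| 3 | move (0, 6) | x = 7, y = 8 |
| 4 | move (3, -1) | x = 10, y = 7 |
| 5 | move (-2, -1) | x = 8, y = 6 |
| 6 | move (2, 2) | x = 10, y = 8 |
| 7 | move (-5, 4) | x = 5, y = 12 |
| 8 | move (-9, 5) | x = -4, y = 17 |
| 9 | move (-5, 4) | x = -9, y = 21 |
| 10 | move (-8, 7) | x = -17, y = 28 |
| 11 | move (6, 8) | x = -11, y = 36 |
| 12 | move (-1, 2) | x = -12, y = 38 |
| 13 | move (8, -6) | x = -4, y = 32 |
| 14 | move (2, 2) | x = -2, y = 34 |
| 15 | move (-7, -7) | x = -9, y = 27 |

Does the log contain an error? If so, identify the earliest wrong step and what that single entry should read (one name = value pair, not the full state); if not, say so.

no error

step 1: x = 1 + (4) = 5, y = 3 + (0) = 3 -> agrees with the log
step 2: x = 5 + (2) = 7, y = 3 + (-1) = 2 -> confirmed correct
step 3: x = 7 + (0) = 7, y = 2 + (6) = 8 -> matches
step 4: x = 7 + (3) = 10, y = 8 + (-1) = 7 -> no discrepancy
step 5: x = 10 + (-2) = 8, y = 7 + (-1) = 6 -> agrees with the log
step 6: x = 8 + (2) = 10, y = 6 + (2) = 8 -> confirmed correct
step 7: x = 10 + (-5) = 5, y = 8 + (4) = 12 -> checks out
step 8: x = 5 + (-9) = -4, y = 12 + (5) = 17 -> no discrepancy
step 9: x = -4 + (-5) = -9, y = 17 + (4) = 21 -> same as recorded
step 10: x = -9 + (-8) = -17, y = 21 + (7) = 28 -> matches
step 11: x = -17 + (6) = -11, y = 28 + (8) = 36 -> matches
step 12: x = -11 + (-1) = -12, y = 36 + (2) = 38 -> same as recorded
step 13: x = -12 + (8) = -4, y = 38 + (-6) = 32 -> verified
step 14: x = -4 + (2) = -2, y = 32 + (2) = 34 -> consistent with the log
step 15: x = -2 + (-7) = -9, y = 34 + (-7) = 27 -> exactly as logged
All entries verified; no error found.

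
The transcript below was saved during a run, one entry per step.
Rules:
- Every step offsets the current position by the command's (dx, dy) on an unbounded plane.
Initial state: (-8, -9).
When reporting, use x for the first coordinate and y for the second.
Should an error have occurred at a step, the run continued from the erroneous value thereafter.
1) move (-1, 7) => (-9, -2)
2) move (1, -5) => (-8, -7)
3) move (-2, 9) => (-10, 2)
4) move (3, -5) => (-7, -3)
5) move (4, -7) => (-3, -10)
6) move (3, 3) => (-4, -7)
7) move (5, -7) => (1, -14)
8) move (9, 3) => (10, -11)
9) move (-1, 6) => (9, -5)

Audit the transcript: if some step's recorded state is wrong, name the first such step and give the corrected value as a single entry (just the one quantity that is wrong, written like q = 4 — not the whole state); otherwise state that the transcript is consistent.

step 6, x = 0

Recomputing the run from the initial state:
step 1: x = -9, y = -2
step 2: x = -8, y = -7
step 3: x = -10, y = 2
step 4: x = -7, y = -3
step 5: x = -3, y = -10
step 6: x = 0, y = -7
step 7: x = 5, y = -14
step 8: x = 14, y = -11
step 9: x = 13, y = -5
The first disagreement with the transcript is at step 6, where the value should be x = 0.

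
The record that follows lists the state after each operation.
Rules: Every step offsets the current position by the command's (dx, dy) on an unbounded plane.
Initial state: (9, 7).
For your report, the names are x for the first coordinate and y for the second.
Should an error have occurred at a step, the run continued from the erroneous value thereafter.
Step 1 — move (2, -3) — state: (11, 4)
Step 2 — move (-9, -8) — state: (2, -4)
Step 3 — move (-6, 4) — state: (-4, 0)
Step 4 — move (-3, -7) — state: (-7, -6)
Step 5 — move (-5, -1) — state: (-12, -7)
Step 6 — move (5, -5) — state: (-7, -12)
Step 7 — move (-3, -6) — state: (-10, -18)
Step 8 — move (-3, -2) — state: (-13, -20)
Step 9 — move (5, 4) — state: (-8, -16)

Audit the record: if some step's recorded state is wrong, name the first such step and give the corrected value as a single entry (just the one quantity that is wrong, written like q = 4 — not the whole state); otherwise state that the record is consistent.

Recomputing the run from the initial state:
step 1: x = 11, y = 4
step 2: x = 2, y = -4
step 3: x = -4, y = 0
step 4: x = -7, y = -7
step 5: x = -12, y = -8
step 6: x = -7, y = -13
step 7: x = -10, y = -19
step 8: x = -13, y = -21
step 9: x = -8, y = -17
The first disagreement with the record is at step 4, where the value should be y = -7.

step 4, y = -7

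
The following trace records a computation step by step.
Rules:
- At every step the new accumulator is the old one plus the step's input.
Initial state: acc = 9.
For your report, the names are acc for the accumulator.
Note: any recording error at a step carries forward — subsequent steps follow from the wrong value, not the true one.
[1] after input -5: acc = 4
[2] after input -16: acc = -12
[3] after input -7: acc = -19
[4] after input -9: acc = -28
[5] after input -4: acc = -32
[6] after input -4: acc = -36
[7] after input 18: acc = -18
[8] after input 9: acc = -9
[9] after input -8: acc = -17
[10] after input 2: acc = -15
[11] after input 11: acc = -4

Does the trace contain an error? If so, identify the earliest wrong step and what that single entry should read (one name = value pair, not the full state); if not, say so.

no error

step 1: acc = 9 + -5 = 4 -> consistent with the trace
step 2: acc = 4 + -16 = -12 -> agrees with the trace
step 3: acc = -12 + -7 = -19 -> agrees with the trace
step 4: acc = -19 + -9 = -28 -> consistent with the trace
step 5: acc = -28 + -4 = -32 -> verified
step 6: acc = -32 + -4 = -36 -> no discrepancy
step 7: acc = -36 + 18 = -18 -> same as recorded
step 8: acc = -18 + 9 = -9 -> no discrepancy
step 9: acc = -9 + -8 = -17 -> confirmed correct
step 10: acc = -17 + 2 = -15 -> checks out
step 11: acc = -15 + 11 = -4 -> confirmed correct
Each recorded entry agrees with the recomputation.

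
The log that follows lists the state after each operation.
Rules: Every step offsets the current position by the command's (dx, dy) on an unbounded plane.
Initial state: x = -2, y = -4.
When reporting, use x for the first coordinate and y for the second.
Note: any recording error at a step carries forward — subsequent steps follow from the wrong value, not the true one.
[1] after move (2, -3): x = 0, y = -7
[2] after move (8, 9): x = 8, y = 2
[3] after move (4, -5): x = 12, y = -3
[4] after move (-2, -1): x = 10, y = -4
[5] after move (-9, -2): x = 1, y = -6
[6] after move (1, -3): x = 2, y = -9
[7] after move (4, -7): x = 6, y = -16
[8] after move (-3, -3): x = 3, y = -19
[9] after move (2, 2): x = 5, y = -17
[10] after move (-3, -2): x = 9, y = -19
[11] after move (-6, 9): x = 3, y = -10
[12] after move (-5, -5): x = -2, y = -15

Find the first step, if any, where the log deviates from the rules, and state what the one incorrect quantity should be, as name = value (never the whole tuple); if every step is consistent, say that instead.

Recomputing the run from the initial state:
step 1: x = 0, y = -7
step 2: x = 8, y = 2
step 3: x = 12, y = -3
step 4: x = 10, y = -4
step 5: x = 1, y = -6
step 6: x = 2, y = -9
step 7: x = 6, y = -16
step 8: x = 3, y = -19
step 9: x = 5, y = -17
step 10: x = 2, y = -19
step 11: x = -4, y = -10
step 12: x = -9, y = -15
The first disagreement with the log is at step 10, where the value should be x = 2.

step 10, x = 2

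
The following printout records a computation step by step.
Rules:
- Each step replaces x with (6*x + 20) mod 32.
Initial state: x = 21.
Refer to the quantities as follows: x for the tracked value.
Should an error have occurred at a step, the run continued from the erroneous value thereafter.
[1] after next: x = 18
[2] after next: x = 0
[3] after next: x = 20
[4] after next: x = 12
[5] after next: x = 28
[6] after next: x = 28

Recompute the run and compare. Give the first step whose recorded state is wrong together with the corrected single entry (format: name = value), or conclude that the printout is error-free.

Recomputing the run from the initial state:
step 1: x = 18
step 2: x = 0
step 3: x = 20
step 4: x = 12
step 5: x = 28
step 6: x = 28
This matches the printout at every step.

no error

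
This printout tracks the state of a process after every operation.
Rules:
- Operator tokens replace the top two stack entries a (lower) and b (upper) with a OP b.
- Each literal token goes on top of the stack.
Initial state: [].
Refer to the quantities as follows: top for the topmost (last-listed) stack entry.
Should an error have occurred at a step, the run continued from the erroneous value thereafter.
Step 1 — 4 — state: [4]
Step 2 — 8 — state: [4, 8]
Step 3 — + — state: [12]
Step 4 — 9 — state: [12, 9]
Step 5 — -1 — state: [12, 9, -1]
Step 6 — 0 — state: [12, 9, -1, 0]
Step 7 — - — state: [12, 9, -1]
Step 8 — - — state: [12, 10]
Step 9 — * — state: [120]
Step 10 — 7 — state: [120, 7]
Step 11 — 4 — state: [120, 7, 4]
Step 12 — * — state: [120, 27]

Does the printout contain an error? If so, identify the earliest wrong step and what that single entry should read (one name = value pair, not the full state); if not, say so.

step 12, top = 28

Step 1: push 4: top = 4 — verified.
Step 2: push 8: top = 8 — exactly as logged.
Step 3: 4 + 8 = 12 — matches.
Step 4: push 9: top = 9 — same as recorded.
Step 5: push -1: top = -1 — agrees with the printout.
Step 6: push 0: top = 0 — consistent with the printout.
Step 7: -1 - 0 = -1 — same as recorded.
Step 8: 9 - -1 = 10 — in agreement.
Step 9: 12 * 10 = 120 — matches.
Step 10: push 7: top = 7 — exactly as logged.
Step 11: push 4: top = 4 — same as recorded.
Step 12: 7 * 4 = 28 — first mismatch against the printout.
The audit stops at step 12: the recorded entry is wrong and should be top = 28.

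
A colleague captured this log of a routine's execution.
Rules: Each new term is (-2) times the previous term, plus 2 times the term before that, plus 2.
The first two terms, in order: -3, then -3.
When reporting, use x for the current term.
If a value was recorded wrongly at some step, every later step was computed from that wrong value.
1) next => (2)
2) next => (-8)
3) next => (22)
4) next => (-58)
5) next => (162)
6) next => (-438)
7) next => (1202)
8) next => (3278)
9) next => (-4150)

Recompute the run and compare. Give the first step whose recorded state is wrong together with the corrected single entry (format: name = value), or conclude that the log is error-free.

step 1: x = -2*(-3) + (2)*(-3) + (2) = 2 -> exactly as logged
step 2: x = -2*(2) + (2)*(-3) + (2) = -8 -> exactly as logged
step 3: x = -2*(-8) + (2)*(2) + (2) = 22 -> consistent with the log
step 4: x = -2*(22) + (2)*(-8) + (2) = -58 -> consistent with the log
step 5: x = -2*(-58) + (2)*(22) + (2) = 162 -> checks out
step 6: x = -2*(162) + (2)*(-58) + (2) = -438 -> no discrepancy
step 7: x = -2*(-438) + (2)*(162) + (2) = 1202 -> checks out
step 8: x = -2*(1202) + (2)*(-438) + (2) = -3278 -> first mismatch against the log
First deviation found at step 8; the corrected entry is x = -3278.

step 8, x = -3278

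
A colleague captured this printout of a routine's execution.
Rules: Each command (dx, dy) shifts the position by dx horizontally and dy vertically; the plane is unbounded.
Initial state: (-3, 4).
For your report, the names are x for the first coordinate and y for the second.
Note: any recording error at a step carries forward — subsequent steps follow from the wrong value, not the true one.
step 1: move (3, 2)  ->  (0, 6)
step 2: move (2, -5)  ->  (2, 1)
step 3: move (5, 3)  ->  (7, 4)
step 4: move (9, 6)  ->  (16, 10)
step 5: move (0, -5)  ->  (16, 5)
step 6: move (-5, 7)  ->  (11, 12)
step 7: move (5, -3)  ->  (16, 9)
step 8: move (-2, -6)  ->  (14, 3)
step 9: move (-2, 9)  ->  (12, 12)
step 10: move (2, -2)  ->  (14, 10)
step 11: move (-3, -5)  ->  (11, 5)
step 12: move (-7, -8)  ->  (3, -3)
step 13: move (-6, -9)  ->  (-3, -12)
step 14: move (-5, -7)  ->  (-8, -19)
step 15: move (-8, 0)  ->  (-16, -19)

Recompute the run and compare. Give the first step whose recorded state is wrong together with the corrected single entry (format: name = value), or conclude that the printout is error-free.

step 12, x = 4

1. x = -3 + (3) = 0, y = 4 + (2) = 6 (no discrepancy)
2. x = 0 + (2) = 2, y = 6 + (-5) = 1 (verified)
3. x = 2 + (5) = 7, y = 1 + (3) = 4 (confirmed correct)
4. x = 7 + (9) = 16, y = 4 + (6) = 10 (verified)
5. x = 16 + (0) = 16, y = 10 + (-5) = 5 (matches)
6. x = 16 + (-5) = 11, y = 5 + (7) = 12 (checks out)
7. x = 11 + (5) = 16, y = 12 + (-3) = 9 (exactly as logged)
8. x = 16 + (-2) = 14, y = 9 + (-6) = 3 (agrees with the printout)
9. x = 14 + (-2) = 12, y = 3 + (9) = 12 (checks out)
10. x = 12 + (2) = 14, y = 12 + (-2) = 10 (consistent with the printout)
11. x = 14 + (-3) = 11, y = 10 + (-5) = 5 (checks out)
12. x = 11 + (-7) = 4, y = 5 + (-8) = -3 (the printout disagrees here)
The audit stops at step 12: the recorded entry is wrong and should be x = 4.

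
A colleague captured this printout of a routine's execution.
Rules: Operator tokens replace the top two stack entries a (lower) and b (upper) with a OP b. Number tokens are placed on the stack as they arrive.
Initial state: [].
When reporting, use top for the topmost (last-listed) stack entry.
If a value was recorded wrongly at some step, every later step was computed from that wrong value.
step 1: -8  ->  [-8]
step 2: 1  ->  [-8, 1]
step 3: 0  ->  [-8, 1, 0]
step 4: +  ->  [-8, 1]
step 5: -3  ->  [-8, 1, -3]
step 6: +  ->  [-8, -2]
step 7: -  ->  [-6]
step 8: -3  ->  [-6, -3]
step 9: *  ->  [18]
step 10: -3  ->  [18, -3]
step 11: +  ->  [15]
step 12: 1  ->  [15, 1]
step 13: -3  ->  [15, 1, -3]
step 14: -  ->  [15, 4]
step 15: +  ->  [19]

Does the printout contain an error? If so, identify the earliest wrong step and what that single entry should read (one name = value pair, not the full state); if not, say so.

no error

Recomputing the run from the initial state:
step 1: [-8]
step 2: [-8, 1]
step 3: [-8, 1, 0]
step 4: [-8, 1]
step 5: [-8, 1, -3]
step 6: [-8, -2]
step 7: [-6]
step 8: [-6, -3]
step 9: [18]
step 10: [18, -3]
step 11: [15]
step 12: [15, 1]
step 13: [15, 1, -3]
step 14: [15, 4]
step 15: [19]
This matches the printout at every step.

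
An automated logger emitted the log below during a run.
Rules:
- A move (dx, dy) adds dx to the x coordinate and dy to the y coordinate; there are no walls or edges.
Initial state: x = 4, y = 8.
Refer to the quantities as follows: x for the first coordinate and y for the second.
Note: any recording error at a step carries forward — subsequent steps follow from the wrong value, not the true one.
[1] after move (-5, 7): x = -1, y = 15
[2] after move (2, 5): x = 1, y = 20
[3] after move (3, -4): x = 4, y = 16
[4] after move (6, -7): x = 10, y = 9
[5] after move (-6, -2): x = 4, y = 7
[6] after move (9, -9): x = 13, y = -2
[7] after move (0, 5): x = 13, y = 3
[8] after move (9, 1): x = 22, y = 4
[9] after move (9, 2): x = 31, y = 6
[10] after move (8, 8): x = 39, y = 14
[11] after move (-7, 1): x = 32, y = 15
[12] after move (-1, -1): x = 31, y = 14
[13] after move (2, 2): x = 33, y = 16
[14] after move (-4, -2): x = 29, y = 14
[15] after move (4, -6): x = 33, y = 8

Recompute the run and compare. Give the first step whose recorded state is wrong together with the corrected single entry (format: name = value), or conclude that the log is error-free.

Recomputing the run from the initial state:
step 1: x = -1, y = 15
step 2: x = 1, y = 20
step 3: x = 4, y = 16
step 4: x = 10, y = 9
step 5: x = 4, y = 7
step 6: x = 13, y = -2
step 7: x = 13, y = 3
step 8: x = 22, y = 4
step 9: x = 31, y = 6
step 10: x = 39, y = 14
step 11: x = 32, y = 15
step 12: x = 31, y = 14
step 13: x = 33, y = 16
step 14: x = 29, y = 14
step 15: x = 33, y = 8
This matches the log at every step.

no error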